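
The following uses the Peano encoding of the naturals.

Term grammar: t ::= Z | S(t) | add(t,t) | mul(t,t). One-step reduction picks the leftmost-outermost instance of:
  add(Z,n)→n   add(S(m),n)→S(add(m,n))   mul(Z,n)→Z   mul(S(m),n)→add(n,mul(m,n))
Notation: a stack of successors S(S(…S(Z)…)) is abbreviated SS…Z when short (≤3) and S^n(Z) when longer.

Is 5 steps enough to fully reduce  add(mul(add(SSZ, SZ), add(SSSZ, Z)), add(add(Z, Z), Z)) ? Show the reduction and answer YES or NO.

Answer: NO — after 5 steps the term is S(add(add(add(SSZ, Z), mul(add(SZ, SZ), add(SSSZ, Z))), add(add(Z, Z), Z))), not yet normal

Reduction:
  start: add(mul(add(SSZ, SZ), add(SSSZ, Z)), add(add(Z, Z), Z))
  →1  add(mul(S(add(SZ, SZ)), add(SSSZ, Z)), add(add(Z, Z), Z))
  →2  add(add(add(SSSZ, Z), mul(add(SZ, SZ), add(SSSZ, Z))), add(add(Z, Z), Z))
  →3  add(add(S(add(SSZ, Z)), mul(add(SZ, SZ), add(SSSZ, Z))), add(add(Z, Z), Z))
  →4  add(S(add(add(SSZ, Z), mul(add(SZ, SZ), add(SSSZ, Z)))), add(add(Z, Z), Z))
  →5  S(add(add(add(SSZ, Z), mul(add(SZ, SZ), add(SSSZ, Z))), add(add(Z, Z), Z)))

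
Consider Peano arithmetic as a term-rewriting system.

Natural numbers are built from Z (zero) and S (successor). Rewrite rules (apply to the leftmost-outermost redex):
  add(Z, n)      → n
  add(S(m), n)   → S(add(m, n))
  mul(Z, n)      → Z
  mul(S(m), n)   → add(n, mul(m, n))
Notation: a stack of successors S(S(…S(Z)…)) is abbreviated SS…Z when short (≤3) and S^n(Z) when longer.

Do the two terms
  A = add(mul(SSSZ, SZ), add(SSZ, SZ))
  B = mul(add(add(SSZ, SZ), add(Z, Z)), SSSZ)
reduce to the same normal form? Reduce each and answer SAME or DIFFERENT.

Answer: DIFFERENT — A ⇓ S^6(Z), B ⇓ S^9(Z)

Working:
Term A:
  start: add(mul(SSSZ, SZ), add(SSZ, SZ))
  [1] add(add(SZ, mul(SSZ, SZ)), add(SSZ, SZ))
  [2] add(S(add(Z, mul(SSZ, SZ))), add(SSZ, SZ))
  [3] S(add(add(Z, mul(SSZ, SZ)), add(SSZ, SZ)))
  [4] S(add(mul(SSZ, SZ), add(SSZ, SZ)))
  [5] S(add(add(SZ, mul(SZ, SZ)), add(SSZ, SZ)))
  [6] S(add(S(add(Z, mul(SZ, SZ))), add(SSZ, SZ)))
  [7] S(S(add(add(Z, mul(SZ, SZ)), add(SSZ, SZ))))
  [8] S(S(add(mul(SZ, SZ), add(SSZ, SZ))))
  [9] S(S(add(add(SZ, mul(Z, SZ)), add(SSZ, SZ))))
  [10] S(S(add(S(add(Z, mul(Z, SZ))), add(SSZ, SZ))))
  [11] S(S(S(add(add(Z, mul(Z, SZ)), add(SSZ, SZ)))))
  [12] S(S(S(add(mul(Z, SZ), add(SSZ, SZ)))))
  [13] S(S(S(add(Z, add(SSZ, SZ)))))
  [14] S(S(S(add(SSZ, SZ))))
  [15] S(S(S(S(add(SZ, SZ)))))
  [16] S(S(S(S(S(add(Z, SZ))))))
  [17] S^6(Z)

Term B:
  start: mul(add(add(SSZ, SZ), add(Z, Z)), SSSZ)
  [1] mul(add(S(add(SZ, SZ)), add(Z, Z)), SSSZ)
  [2] mul(S(add(add(SZ, SZ), add(Z, Z))), SSSZ)
  [3] add(SSSZ, mul(add(add(SZ, SZ), add(Z, Z)), SSSZ))
  [4] S(add(SSZ, mul(add(add(SZ, SZ), add(Z, Z)), SSSZ)))
  [5] S(S(add(SZ, mul(add(add(SZ, SZ), add(Z, Z)), SSSZ))))
  [6] S(S(S(add(Z, mul(add(add(SZ, SZ), add(Z, Z)), SSSZ)))))
  [7] S(S(S(mul(add(add(SZ, SZ), add(Z, Z)), SSSZ))))
  [8] S(S(S(mul(add(S(add(Z, SZ)), add(Z, Z)), SSSZ))))
  [9] S(S(S(mul(S(add(add(Z, SZ), add(Z, Z))), SSSZ))))
  [10] S(S(S(add(SSSZ, mul(add(add(Z, SZ), add(Z, Z)), SSSZ)))))
  [11] S(S(S(S(add(SSZ, mul(add(add(Z, SZ), add(Z, Z)), SSSZ))))))
  [12] S(S(S(S(S(add(SZ, mul(add(add(Z, SZ), add(Z, Z)), SSSZ)))))))
  [13] S(S(S(S(S(S(add(Z, mul(add(add(Z, SZ), add(Z, Z)), SSSZ))))))))
  [14] S(S(S(S(S(S(mul(add(add(Z, SZ), add(Z, Z)), SSSZ)))))))
  [15] S(S(S(S(S(S(mul(add(SZ, add(Z, Z)), SSSZ)))))))
  [16] S(S(S(S(S(S(mul(S(add(Z, add(Z, Z))), SSSZ)))))))
  [17] S(S(S(S(S(S(add(SSSZ, mul(add(Z, add(Z, Z)), SSSZ))))))))
  [18] S(S(S(S(S(S(S(add(SSZ, mul(add(Z, add(Z, Z)), SSSZ)))))))))
  [19] S(S(S(S(S(S(S(S(add(SZ, mul(add(Z, add(Z, Z)), SSSZ))))))))))
  [20] S(S(S(S(S(S(S(S(S(add(Z, mul(add(Z, add(Z, Z)), SSSZ)))))))))))
  [21] S(S(S(S(S(S(S(S(S(mul(add(Z, add(Z, Z)), SSSZ))))))))))
  [22] S(S(S(S(S(S(S(S(S(mul(add(Z, Z), SSSZ))))))))))
  [23] S(S(S(S(S(S(S(S(S(mul(Z, SSSZ))))))))))
  [24] S^9(Z)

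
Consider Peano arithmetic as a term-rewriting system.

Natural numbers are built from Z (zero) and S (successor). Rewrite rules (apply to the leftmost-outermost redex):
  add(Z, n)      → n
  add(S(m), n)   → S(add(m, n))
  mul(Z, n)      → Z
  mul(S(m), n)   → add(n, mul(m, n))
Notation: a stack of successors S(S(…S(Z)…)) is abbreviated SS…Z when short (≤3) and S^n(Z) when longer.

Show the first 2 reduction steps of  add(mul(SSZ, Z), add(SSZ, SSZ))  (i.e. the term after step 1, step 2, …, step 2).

Answer: after 2 steps: add(mul(SZ, Z), add(SSZ, SSZ))

Reduction:
  start: add(mul(SSZ, Z), add(SSZ, SSZ))
  [1] add(add(Z, mul(SZ, Z)), add(SSZ, SSZ))
  [2] add(mul(SZ, Z), add(SSZ, SSZ))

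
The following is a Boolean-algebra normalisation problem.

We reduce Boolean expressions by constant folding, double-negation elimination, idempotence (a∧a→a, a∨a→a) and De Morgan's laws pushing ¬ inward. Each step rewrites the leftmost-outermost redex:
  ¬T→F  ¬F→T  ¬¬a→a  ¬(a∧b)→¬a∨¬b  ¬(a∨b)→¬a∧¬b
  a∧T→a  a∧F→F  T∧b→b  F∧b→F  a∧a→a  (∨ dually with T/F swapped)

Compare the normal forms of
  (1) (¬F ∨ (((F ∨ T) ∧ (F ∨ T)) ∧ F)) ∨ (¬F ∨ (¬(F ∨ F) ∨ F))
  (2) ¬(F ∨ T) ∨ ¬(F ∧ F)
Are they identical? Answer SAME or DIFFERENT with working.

Term A:
  start: (¬F ∨ (((F ∨ T) ∧ (F ∨ T)) ∧ F)) ∨ (¬F ∨ (¬(F ∨ F) ∨ F))
  [1] (T ∨ (((F ∨ T) ∧ (F ∨ T)) ∧ F)) ∨ (¬F ∨ (¬(F ∨ F) ∨ F))
  [2] T ∨ (¬F ∨ (¬(F ∨ F) ∨ F))
  [3] T

Term B:
  start: ¬(F ∨ T) ∨ ¬(F ∧ F)
  [1] (¬F ∧ ¬T) ∨ ¬(F ∧ F)
  [2] (T ∧ ¬T) ∨ ¬(F ∧ F)
  [3] ¬T ∨ ¬(F ∧ F)
  [4] F ∨ ¬(F ∧ F)
  [5] ¬(F ∧ F)
  [6] ¬F ∨ ¬F
  [7] ¬F
  [8] T

Answer: SAME — A ⇓ T, B ⇓ T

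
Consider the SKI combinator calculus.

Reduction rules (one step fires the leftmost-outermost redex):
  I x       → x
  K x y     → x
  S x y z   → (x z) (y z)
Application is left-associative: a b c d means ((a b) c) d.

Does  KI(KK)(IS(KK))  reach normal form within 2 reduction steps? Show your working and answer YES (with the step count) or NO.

  start: KI(KK)(IS(KK))
  [1] I(IS(KK))
  [2] IS(KK)

Answer: NO — after 2 steps the term is IS(KK), not yet normal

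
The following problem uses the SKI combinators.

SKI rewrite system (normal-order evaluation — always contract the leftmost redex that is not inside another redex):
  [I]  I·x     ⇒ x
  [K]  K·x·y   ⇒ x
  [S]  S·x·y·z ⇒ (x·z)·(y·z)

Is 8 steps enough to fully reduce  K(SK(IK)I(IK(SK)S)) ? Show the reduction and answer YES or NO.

Answer: YES — reaches normal form K(SK) in 5 ≤ 8 steps

Derivation:
  start: K(SK(IK)I(IK(SK)S))
  [1] K(KI(IKI)(IK(SK)S))
  [2] K(I(IK(SK)S))
  [3] K(IK(SK)S)
  [4] K(K(SK)S)
  [5] K(SK)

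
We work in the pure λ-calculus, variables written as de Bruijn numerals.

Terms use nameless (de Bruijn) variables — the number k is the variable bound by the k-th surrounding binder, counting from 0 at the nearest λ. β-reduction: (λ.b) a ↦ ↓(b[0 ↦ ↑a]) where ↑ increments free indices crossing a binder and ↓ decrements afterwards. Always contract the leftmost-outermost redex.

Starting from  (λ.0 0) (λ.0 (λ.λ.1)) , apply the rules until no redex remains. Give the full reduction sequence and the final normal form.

  start: (λ.0 0) (λ.0 (λ.λ.1))
  [1] (λ.0 (λ.λ.1)) (λ.0 (λ.λ.1))
  [2] (λ.0 (λ.λ.1)) (λ.λ.1)
  [3] (λ.λ.1) (λ.λ.1)
  [4] λ.λ.λ.1

Answer: normal form = λ.λ.λ.1  (in 4 steps)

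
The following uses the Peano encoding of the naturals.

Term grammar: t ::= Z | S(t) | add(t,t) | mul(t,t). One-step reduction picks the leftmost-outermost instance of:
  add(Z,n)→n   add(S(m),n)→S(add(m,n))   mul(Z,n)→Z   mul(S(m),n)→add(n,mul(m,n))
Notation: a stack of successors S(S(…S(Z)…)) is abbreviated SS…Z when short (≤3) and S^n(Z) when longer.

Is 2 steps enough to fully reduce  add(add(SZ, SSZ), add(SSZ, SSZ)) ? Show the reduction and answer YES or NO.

Answer: NO — after 2 steps the term is S(add(add(Z, SSZ), add(SSZ, SSZ))), not yet normal

Derivation:
  start: add(add(SZ, SSZ), add(SSZ, SSZ))
  [1] add(S(add(Z, SSZ)), add(SSZ, SSZ))
  [2] S(add(add(Z, SSZ), add(SSZ, SSZ)))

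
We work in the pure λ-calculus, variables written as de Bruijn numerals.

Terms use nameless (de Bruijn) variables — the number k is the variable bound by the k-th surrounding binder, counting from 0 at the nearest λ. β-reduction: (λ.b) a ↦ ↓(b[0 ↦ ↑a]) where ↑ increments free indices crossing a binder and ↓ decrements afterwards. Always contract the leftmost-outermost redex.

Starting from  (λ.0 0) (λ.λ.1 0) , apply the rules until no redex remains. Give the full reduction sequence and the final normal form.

  start: (λ.0 0) (λ.λ.1 0)
  step 1: (λ.λ.1 0) (λ.λ.1 0)
  step 2: λ.(λ.λ.1 0) 0
  step 3: λ.λ.1 0

Answer: normal form = λ.λ.1 0  (in 3 steps)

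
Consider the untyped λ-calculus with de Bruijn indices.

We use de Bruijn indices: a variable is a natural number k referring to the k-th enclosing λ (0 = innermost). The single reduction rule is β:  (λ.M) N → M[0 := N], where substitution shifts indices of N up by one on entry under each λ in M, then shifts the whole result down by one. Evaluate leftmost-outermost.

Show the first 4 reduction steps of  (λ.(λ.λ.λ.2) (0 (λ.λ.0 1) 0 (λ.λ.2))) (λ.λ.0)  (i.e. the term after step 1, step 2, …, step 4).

Answer: after 4 steps: λ.λ.(λ.λ.0) (λ.λ.λ.λ.0)

Reduction:
  start: (λ.(λ.λ.λ.2) (0 (λ.λ.0 1) 0 (λ.λ.2))) (λ.λ.0)
  [1] (λ.λ.λ.2) ((λ.λ.0) (λ.λ.0 1) (λ.λ.0) (λ.λ.λ.λ.0))
  [2] λ.λ.(λ.λ.0) (λ.λ.0 1) (λ.λ.0) (λ.λ.λ.λ.0)
  [3] λ.λ.(λ.0) (λ.λ.0) (λ.λ.λ.λ.0)
  [4] λ.λ.(λ.λ.0) (λ.λ.λ.λ.0)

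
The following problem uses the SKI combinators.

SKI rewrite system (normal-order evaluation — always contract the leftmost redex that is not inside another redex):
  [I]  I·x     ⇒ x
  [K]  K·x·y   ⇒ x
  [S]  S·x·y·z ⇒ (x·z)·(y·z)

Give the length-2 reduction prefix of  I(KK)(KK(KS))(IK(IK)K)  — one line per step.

  start: I(KK)(KK(KS))(IK(IK)K)
  step 1: KK(KK(KS))(IK(IK)K)
  step 2: K(IK(IK)K)

Answer: after 2 steps: K(IK(IK)K)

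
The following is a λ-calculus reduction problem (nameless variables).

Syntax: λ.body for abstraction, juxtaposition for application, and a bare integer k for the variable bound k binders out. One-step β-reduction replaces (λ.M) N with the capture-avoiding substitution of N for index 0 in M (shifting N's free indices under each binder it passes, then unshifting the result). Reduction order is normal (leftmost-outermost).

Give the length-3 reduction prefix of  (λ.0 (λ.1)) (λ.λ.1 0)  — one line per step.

Answer: after 3 steps: λ.λ.λ.1 0

Derivation:
  start: (λ.0 (λ.1)) (λ.λ.1 0)
  step 1: (λ.λ.1 0) (λ.λ.λ.1 0)
  step 2: λ.(λ.λ.λ.1 0) 0
  step 3: λ.λ.λ.1 0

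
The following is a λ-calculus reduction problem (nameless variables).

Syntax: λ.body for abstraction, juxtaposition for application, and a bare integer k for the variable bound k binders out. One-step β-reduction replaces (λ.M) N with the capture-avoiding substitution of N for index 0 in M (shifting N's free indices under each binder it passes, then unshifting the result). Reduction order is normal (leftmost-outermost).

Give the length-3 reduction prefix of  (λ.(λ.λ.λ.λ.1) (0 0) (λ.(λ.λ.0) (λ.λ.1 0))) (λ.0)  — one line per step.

  start: (λ.(λ.λ.λ.λ.1) (0 0) (λ.(λ.λ.0) (λ.λ.1 0))) (λ.0)
  step 1: (λ.λ.λ.λ.1) ((λ.0) (λ.0)) (λ.(λ.λ.0) (λ.λ.1 0))
  step 2: (λ.λ.λ.1) (λ.(λ.λ.0) (λ.λ.1 0))
  step 3: λ.λ.1

Answer: after 3 steps: λ.λ.1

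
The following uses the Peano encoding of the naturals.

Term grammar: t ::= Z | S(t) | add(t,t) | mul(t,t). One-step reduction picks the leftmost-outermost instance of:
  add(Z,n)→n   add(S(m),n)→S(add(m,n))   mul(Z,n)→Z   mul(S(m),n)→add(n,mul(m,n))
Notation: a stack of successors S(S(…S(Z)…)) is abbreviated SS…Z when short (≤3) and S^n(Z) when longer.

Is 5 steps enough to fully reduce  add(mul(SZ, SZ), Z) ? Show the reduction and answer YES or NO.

  start: add(mul(SZ, SZ), Z)
  step 1: add(add(SZ, mul(Z, SZ)), Z)
  step 2: add(S(add(Z, mul(Z, SZ))), Z)
  step 3: S(add(add(Z, mul(Z, SZ)), Z))
  step 4: S(add(mul(Z, SZ), Z))
  step 5: S(add(Z, Z))

Answer: NO — after 5 steps the term is S(add(Z, Z)), not yet normal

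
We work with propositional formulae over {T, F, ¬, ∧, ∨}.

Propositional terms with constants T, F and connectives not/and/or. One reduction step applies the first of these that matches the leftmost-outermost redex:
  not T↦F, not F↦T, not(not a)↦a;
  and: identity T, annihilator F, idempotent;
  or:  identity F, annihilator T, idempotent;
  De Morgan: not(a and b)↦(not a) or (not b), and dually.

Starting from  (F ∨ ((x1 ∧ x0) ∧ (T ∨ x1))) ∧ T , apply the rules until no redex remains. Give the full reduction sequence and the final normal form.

Answer: normal form = x1 ∧ x0  (in 4 steps)

Working:
  start: (F ∨ ((x1 ∧ x0) ∧ (T ∨ x1))) ∧ T
  →1  F ∨ ((x1 ∧ x0) ∧ (T ∨ x1))
  →2  (x1 ∧ x0) ∧ (T ∨ x1)
  →3  (x1 ∧ x0) ∧ T
  →4  x1 ∧ x0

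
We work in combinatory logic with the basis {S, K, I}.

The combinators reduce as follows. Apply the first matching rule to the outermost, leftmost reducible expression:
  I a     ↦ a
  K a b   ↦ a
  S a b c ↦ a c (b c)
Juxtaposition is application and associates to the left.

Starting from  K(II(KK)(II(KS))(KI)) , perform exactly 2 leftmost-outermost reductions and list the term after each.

Answer: after 2 steps: K(KK(II(KS))(KI))

Reduction:
  start: K(II(KK)(II(KS))(KI))
  step 1: K(I(KK)(II(KS))(KI))
  step 2: K(KK(II(KS))(KI))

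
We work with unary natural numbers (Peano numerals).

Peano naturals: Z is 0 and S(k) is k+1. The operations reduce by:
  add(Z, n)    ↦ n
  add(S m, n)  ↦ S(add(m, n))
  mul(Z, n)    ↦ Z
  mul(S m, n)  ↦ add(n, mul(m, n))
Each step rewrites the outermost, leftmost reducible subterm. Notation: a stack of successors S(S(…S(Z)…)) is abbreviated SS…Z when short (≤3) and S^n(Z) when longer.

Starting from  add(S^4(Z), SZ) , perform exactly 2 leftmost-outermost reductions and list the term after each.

Answer: after 2 steps: S(S(add(SSZ, SZ)))

Working:
  start: add(S^4(Z), SZ)
  →1  S(add(SSSZ, SZ))
  →2  S(S(add(SSZ, SZ)))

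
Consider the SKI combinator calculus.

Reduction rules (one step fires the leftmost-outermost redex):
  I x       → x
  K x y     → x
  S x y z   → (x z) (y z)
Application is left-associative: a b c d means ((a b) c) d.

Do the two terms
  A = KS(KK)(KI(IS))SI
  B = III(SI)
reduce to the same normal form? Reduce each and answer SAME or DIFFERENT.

Term A:
  start: KS(KK)(KI(IS))SI
  →1  S(KI(IS))SI
  →2  KI(IS)I(SI)
  →3  II(SI)
  →4  I(SI)
  →5  SI

Term B:
  start: III(SI)
  →1  II(SI)
  →2  I(SI)
  →3  SI

Answer: SAME — A ⇓ SI, B ⇓ SI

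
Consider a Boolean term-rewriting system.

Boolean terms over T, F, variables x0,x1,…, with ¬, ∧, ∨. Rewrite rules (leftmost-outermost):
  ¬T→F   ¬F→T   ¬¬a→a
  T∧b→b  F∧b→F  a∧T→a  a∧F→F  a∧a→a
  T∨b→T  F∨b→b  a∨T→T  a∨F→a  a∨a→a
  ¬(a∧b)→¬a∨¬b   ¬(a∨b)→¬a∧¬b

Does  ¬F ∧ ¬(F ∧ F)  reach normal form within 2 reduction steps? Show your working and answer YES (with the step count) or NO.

Answer: NO — after 2 steps the term is ¬(F ∧ F), not yet normal

Working:
  start: ¬F ∧ ¬(F ∧ F)
  [1] T ∧ ¬(F ∧ F)
  [2] ¬(F ∧ F)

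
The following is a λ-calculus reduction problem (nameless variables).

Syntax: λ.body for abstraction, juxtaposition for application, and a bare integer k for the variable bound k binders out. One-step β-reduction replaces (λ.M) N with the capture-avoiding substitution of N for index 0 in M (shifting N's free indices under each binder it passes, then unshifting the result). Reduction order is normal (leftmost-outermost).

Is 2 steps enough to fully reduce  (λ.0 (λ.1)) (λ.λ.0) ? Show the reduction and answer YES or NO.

  start: (λ.0 (λ.1)) (λ.λ.0)
  step 1: (λ.λ.0) (λ.λ.λ.0)
  step 2: λ.0

Answer: YES — reaches normal form λ.0 in 2 ≤ 2 steps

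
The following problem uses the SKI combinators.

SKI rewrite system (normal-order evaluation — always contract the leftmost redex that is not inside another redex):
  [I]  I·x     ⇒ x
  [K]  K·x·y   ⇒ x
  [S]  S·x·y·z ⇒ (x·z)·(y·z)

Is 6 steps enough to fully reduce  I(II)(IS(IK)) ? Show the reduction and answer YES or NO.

Answer: YES — reaches normal form SK in 5 ≤ 6 steps

Working:
  start: I(II)(IS(IK))
  step 1: II(IS(IK))
  step 2: I(IS(IK))
  step 3: IS(IK)
  step 4: S(IK)
  step 5: SK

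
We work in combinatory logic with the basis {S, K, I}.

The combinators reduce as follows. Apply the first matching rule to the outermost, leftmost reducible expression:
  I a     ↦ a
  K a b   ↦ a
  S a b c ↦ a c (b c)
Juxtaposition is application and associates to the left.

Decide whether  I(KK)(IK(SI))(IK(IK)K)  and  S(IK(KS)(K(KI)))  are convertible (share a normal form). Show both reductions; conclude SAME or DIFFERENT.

Term A:
  start: I(KK)(IK(SI))(IK(IK)K)
  →1  KK(IK(SI))(IK(IK)K)
  →2  K(IK(IK)K)
  →3  K(K(IK)K)
  →4  K(IK)
  →5  KK

Term B:
  start: S(IK(KS)(K(KI)))
  →1  S(K(KS)(K(KI)))
  →2  S(KS)

Answer: DIFFERENT — A ⇓ KK, B ⇓ S(KS)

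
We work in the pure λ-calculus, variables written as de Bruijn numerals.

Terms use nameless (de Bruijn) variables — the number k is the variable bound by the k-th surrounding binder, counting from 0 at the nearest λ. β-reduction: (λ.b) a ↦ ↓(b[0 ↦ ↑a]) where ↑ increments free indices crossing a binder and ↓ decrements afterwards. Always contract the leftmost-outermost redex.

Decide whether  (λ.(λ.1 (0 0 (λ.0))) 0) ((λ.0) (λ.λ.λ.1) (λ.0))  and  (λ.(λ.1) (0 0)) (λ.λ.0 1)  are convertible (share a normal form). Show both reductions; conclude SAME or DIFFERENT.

Term A:
  start: (λ.(λ.1 (0 0 (λ.0))) 0) ((λ.0) (λ.λ.λ.1) (λ.0))
  →1  (λ.(λ.0) (λ.λ.λ.1) (λ.0) (0 0 (λ.0))) ((λ.0) (λ.λ.λ.1) (λ.0))
  →2  (λ.0) (λ.λ.λ.1) (λ.0) ((λ.0) (λ.λ.λ.1) (λ.0) ((λ.0) (λ.λ.λ.1) (λ.0)) (λ.0))
  →3  (λ.λ.λ.1) (λ.0) ((λ.0) (λ.λ.λ.1) (λ.0) ((λ.0) (λ.λ.λ.1) (λ.0)) (λ.0))
  →4  (λ.λ.1) ((λ.0) (λ.λ.λ.1) (λ.0) ((λ.0) (λ.λ.λ.1) (λ.0)) (λ.0))
  →5  λ.(λ.0) (λ.λ.λ.1) (λ.0) ((λ.0) (λ.λ.λ.1) (λ.0)) (λ.0)
  →6  λ.(λ.λ.λ.1) (λ.0) ((λ.0) (λ.λ.λ.1) (λ.0)) (λ.0)
  →7  λ.(λ.λ.1) ((λ.0) (λ.λ.λ.1) (λ.0)) (λ.0)
  →8  λ.(λ.(λ.0) (λ.λ.λ.1) (λ.0)) (λ.0)
  →9  λ.(λ.0) (λ.λ.λ.1) (λ.0)
  →10  λ.(λ.λ.λ.1) (λ.0)
  →11  λ.λ.λ.1

Term B:
  start: (λ.(λ.1) (0 0)) (λ.λ.0 1)
  →1  (λ.λ.λ.0 1) ((λ.λ.0 1) (λ.λ.0 1))
  →2  λ.λ.0 1

Answer: DIFFERENT — A ⇓ λ.λ.λ.1, B ⇓ λ.λ.0 1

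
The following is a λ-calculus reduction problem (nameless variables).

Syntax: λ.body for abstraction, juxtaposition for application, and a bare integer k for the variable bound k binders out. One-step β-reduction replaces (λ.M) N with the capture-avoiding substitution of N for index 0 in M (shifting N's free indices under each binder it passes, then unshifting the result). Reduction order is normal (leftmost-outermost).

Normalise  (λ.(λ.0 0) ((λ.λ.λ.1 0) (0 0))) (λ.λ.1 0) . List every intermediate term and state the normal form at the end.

  start: (λ.(λ.0 0) ((λ.λ.λ.1 0) (0 0))) (λ.λ.1 0)
  →1  (λ.0 0) ((λ.λ.λ.1 0) ((λ.λ.1 0) (λ.λ.1 0)))
  →2  (λ.λ.λ.1 0) ((λ.λ.1 0) (λ.λ.1 0)) ((λ.λ.λ.1 0) ((λ.λ.1 0) (λ.λ.1 0)))
  →3  (λ.λ.1 0) ((λ.λ.λ.1 0) ((λ.λ.1 0) (λ.λ.1 0)))
  →4  λ.(λ.λ.λ.1 0) ((λ.λ.1 0) (λ.λ.1 0)) 0
  →5  λ.(λ.λ.1 0) 0
  →6  λ.λ.1 0

Answer: normal form = λ.λ.1 0  (in 6 steps)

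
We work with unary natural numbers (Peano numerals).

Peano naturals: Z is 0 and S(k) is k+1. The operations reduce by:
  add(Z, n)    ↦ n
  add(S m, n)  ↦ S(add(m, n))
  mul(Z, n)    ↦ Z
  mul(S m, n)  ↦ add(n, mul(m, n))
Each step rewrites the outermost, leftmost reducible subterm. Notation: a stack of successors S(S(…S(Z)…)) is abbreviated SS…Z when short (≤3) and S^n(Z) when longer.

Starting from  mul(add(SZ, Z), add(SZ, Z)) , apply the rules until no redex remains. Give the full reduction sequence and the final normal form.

  start: mul(add(SZ, Z), add(SZ, Z))
  step 1: mul(S(add(Z, Z)), add(SZ, Z))
  step 2: add(add(SZ, Z), mul(add(Z, Z), add(SZ, Z)))
  step 3: add(S(add(Z, Z)), mul(add(Z, Z), add(SZ, Z)))
  step 4: S(add(add(Z, Z), mul(add(Z, Z), add(SZ, Z))))
  step 5: S(add(Z, mul(add(Z, Z), add(SZ, Z))))
  step 6: S(mul(add(Z, Z), add(SZ, Z)))
  step 7: S(mul(Z, add(SZ, Z)))
  step 8: SZ

Answer: normal form = SZ  (in 8 steps)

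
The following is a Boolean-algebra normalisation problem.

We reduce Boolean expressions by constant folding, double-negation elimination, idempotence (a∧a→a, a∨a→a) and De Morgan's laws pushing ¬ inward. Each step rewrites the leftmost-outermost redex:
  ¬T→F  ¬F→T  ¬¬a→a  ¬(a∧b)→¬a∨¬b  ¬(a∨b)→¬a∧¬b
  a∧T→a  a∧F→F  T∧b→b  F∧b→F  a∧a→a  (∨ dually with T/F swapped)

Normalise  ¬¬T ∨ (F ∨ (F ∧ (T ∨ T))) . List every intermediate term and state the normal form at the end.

  start: ¬¬T ∨ (F ∨ (F ∧ (T ∨ T)))
  →1  T ∨ (F ∨ (F ∧ (T ∨ T)))
  →2  T

Answer: normal form = T  (in 2 steps)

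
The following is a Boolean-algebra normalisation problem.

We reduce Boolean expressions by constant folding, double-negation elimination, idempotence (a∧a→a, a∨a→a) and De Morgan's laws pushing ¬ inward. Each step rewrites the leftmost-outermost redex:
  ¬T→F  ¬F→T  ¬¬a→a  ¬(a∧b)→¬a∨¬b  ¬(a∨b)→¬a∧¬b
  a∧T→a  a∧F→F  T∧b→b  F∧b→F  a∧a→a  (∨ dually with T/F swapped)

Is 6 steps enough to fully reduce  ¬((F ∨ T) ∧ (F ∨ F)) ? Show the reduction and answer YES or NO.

  start: ¬((F ∨ T) ∧ (F ∨ F))
  →1  ¬(F ∨ T) ∨ ¬(F ∨ F)
  →2  (¬F ∧ ¬T) ∨ ¬(F ∨ F)
  →3  (T ∧ ¬T) ∨ ¬(F ∨ F)
  →4  ¬T ∨ ¬(F ∨ F)
  →5  F ∨ ¬(F ∨ F)
  →6  ¬(F ∨ F)

Answer: NO — after 6 steps the term is ¬(F ∨ F), not yet normal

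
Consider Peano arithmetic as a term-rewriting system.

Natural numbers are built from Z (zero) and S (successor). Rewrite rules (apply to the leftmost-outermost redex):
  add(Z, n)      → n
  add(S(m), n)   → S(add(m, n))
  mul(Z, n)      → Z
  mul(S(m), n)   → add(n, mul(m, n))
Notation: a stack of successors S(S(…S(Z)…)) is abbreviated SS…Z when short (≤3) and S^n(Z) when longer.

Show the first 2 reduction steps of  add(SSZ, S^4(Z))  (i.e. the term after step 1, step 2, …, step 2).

Answer: after 2 steps: S(S(add(Z, S^4(Z))))

Reduction:
  start: add(SSZ, S^4(Z))
  [1] S(add(SZ, S^4(Z)))
  [2] S(S(add(Z, S^4(Z))))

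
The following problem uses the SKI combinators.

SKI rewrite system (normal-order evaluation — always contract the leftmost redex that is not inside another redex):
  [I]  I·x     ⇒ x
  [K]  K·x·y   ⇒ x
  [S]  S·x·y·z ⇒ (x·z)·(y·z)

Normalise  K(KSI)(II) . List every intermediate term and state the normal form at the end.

Answer: normal form = S  (in 2 steps)

Derivation:
  start: K(KSI)(II)
  [1] KSI
  [2] S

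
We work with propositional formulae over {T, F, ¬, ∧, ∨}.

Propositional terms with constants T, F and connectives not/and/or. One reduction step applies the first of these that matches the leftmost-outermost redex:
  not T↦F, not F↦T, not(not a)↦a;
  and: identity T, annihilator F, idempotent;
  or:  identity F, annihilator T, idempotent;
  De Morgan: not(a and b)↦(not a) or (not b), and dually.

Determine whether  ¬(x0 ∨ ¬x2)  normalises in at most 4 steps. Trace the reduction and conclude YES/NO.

  start: ¬(x0 ∨ ¬x2)
  step 1: ¬x0 ∧ ¬¬x2
  step 2: ¬x0 ∧ x2

Answer: YES — reaches normal form ¬x0 ∧ x2 in 2 ≤ 4 steps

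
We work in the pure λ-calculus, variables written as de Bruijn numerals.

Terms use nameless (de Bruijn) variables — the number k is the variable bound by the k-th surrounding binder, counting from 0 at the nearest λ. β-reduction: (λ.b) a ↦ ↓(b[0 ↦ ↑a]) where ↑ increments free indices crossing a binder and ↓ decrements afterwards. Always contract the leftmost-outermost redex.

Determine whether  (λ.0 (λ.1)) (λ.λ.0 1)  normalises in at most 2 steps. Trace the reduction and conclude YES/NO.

Answer: YES — reaches normal form λ.0 (λ.λ.λ.0 1) in 2 ≤ 2 steps

Reduction:
  start: (λ.0 (λ.1)) (λ.λ.0 1)
  [1] (λ.λ.0 1) (λ.λ.λ.0 1)
  [2] λ.0 (λ.λ.λ.0 1)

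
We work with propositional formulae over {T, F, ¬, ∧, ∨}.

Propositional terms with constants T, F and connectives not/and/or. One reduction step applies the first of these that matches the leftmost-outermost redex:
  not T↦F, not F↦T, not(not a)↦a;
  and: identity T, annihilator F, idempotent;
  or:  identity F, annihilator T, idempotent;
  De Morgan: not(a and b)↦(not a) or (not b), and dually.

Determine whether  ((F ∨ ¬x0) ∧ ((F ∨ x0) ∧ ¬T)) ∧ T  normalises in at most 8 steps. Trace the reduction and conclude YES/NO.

  start: ((F ∨ ¬x0) ∧ ((F ∨ x0) ∧ ¬T)) ∧ T
  →1  (F ∨ ¬x0) ∧ ((F ∨ x0) ∧ ¬T)
  →2  ¬x0 ∧ ((F ∨ x0) ∧ ¬T)
  →3  ¬x0 ∧ (x0 ∧ ¬T)
  →4  ¬x0 ∧ (x0 ∧ F)
  →5  ¬x0 ∧ F
  →6  F

Answer: YES — reaches normal form F in 6 ≤ 8 steps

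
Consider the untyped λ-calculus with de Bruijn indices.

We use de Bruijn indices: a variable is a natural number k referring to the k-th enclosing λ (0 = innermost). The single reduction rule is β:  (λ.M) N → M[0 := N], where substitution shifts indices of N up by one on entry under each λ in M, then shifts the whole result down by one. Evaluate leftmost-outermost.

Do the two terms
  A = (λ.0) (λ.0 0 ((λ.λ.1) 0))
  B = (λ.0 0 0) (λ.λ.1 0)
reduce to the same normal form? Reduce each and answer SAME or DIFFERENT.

Answer: DIFFERENT — A ⇓ λ.0 0 (λ.1), B ⇓ λ.λ.1 0

Working:
Term A:
  start: (λ.0) (λ.0 0 ((λ.λ.1) 0))
  [1] λ.0 0 ((λ.λ.1) 0)
  [2] λ.0 0 (λ.1)

Term B:
  start: (λ.0 0 0) (λ.λ.1 0)
  [1] (λ.λ.1 0) (λ.λ.1 0) (λ.λ.1 0)
  [2] (λ.(λ.λ.1 0) 0) (λ.λ.1 0)
  [3] (λ.λ.1 0) (λ.λ.1 0)
  [4] λ.(λ.λ.1 0) 0
  [5] λ.λ.1 0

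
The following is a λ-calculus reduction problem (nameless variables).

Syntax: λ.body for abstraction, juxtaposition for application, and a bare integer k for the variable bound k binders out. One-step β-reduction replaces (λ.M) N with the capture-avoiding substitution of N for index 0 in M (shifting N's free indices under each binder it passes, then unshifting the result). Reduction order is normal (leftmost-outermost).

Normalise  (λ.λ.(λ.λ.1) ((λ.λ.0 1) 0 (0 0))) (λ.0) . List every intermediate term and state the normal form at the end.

Answer: normal form = λ.λ.1 1 1  (in 4 steps)

Derivation:
  start: (λ.λ.(λ.λ.1) ((λ.λ.0 1) 0 (0 0))) (λ.0)
  →1  λ.(λ.λ.1) ((λ.λ.0 1) 0 (0 0))
  →2  λ.λ.(λ.λ.0 1) 1 (1 1)
  →3  λ.λ.(λ.0 2) (1 1)
  →4  λ.λ.1 1 1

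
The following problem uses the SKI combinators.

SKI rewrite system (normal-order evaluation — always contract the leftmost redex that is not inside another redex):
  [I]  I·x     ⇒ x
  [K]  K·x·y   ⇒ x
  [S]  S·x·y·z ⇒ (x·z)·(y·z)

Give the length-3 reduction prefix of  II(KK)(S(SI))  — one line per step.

  start: II(KK)(S(SI))
  →1  I(KK)(S(SI))
  →2  KK(S(SI))
  →3  K

Answer: after 3 steps: K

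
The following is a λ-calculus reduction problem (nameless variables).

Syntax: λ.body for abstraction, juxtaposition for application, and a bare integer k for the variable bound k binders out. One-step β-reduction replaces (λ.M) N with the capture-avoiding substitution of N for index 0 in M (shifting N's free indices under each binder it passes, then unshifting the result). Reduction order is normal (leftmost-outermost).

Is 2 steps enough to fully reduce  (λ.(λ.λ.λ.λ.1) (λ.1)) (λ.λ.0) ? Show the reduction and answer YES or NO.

  start: (λ.(λ.λ.λ.λ.1) (λ.1)) (λ.λ.0)
  step 1: (λ.λ.λ.λ.1) (λ.λ.λ.0)
  step 2: λ.λ.λ.1

Answer: YES — reaches normal form λ.λ.λ.1 in 2 ≤ 2 steps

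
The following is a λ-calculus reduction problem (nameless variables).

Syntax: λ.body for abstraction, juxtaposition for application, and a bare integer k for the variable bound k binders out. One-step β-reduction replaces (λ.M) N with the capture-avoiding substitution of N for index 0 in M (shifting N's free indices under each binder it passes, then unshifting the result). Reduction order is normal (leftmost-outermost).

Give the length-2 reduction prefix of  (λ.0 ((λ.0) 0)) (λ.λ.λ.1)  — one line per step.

  start: (λ.0 ((λ.0) 0)) (λ.λ.λ.1)
  [1] (λ.λ.λ.1) ((λ.0) (λ.λ.λ.1))
  [2] λ.λ.1

Answer: after 2 steps: λ.λ.1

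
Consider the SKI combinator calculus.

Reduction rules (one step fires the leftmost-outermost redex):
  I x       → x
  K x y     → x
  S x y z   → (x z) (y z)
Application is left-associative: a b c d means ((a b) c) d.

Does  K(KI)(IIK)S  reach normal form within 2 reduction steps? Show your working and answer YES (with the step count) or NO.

Answer: YES — reaches normal form I in 2 ≤ 2 steps

Reduction:
  start: K(KI)(IIK)S
  step 1: KIS
  step 2: I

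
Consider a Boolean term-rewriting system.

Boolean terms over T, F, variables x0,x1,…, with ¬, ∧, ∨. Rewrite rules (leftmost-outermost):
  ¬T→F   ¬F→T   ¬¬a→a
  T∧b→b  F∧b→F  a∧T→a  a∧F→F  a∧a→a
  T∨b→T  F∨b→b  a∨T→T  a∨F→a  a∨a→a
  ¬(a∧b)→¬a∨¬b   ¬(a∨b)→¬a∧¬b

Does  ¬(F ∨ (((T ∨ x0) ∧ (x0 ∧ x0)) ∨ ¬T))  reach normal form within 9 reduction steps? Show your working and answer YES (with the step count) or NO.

Answer: NO — after 9 steps the term is ¬(x0 ∧ x0) ∧ ¬¬T, not yet normal

Derivation:
  start: ¬(F ∨ (((T ∨ x0) ∧ (x0 ∧ x0)) ∨ ¬T))
  [1] ¬F ∧ ¬(((T ∨ x0) ∧ (x0 ∧ x0)) ∨ ¬T)
  [2] T ∧ ¬(((T ∨ x0) ∧ (x0 ∧ x0)) ∨ ¬T)
  [3] ¬(((T ∨ x0) ∧ (x0 ∧ x0)) ∨ ¬T)
  [4] ¬((T ∨ x0) ∧ (x0 ∧ x0)) ∧ ¬¬T
  [5] (¬(T ∨ x0) ∨ ¬(x0 ∧ x0)) ∧ ¬¬T
  [6] ((¬T ∧ ¬x0) ∨ ¬(x0 ∧ x0)) ∧ ¬¬T
  [7] ((F ∧ ¬x0) ∨ ¬(x0 ∧ x0)) ∧ ¬¬T
  [8] (F ∨ ¬(x0 ∧ x0)) ∧ ¬¬T
  [9] ¬(x0 ∧ x0) ∧ ¬¬T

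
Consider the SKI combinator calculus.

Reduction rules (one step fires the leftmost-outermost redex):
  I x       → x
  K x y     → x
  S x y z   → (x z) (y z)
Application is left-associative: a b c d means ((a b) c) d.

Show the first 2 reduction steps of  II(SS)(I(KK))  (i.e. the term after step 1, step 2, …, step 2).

  start: II(SS)(I(KK))
  →1  I(SS)(I(KK))
  →2  SS(I(KK))

Answer: after 2 steps: SS(I(KK))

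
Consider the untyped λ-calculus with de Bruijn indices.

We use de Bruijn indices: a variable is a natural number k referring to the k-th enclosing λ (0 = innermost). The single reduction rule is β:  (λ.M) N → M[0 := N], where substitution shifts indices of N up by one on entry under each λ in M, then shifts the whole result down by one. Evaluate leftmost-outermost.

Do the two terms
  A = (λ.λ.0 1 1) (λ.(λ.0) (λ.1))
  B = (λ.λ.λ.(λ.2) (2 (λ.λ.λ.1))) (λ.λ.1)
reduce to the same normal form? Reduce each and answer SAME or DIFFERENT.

Answer: DIFFERENT — A ⇓ λ.0 (λ.λ.1) (λ.λ.1), B ⇓ λ.λ.1

Working:
Term A:
  start: (λ.λ.0 1 1) (λ.(λ.0) (λ.1))
  [1] λ.0 (λ.(λ.0) (λ.1)) (λ.(λ.0) (λ.1))
  [2] λ.0 (λ.λ.1) (λ.(λ.0) (λ.1))
  [3] λ.0 (λ.λ.1) (λ.λ.1)

Term B:
  start: (λ.λ.λ.(λ.2) (2 (λ.λ.λ.1))) (λ.λ.1)
  [1] λ.λ.(λ.2) ((λ.λ.1) (λ.λ.λ.1))
  [2] λ.λ.1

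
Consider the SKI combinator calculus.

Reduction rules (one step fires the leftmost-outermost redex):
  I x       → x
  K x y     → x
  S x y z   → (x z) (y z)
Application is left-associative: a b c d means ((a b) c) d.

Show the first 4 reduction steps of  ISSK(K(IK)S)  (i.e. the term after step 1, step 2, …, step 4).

Answer: after 4 steps: SK(K(K(IK)S))

Derivation:
  start: ISSK(K(IK)S)
  step 1: SSK(K(IK)S)
  step 2: S(K(IK)S)(K(K(IK)S))
  step 3: S(IK)(K(K(IK)S))
  step 4: SK(K(K(IK)S))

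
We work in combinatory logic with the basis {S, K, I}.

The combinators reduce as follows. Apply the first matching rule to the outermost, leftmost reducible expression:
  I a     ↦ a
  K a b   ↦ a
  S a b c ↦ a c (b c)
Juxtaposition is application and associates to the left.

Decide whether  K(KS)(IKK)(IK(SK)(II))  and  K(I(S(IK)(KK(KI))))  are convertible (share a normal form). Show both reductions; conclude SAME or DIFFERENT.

Term A:
  start: K(KS)(IKK)(IK(SK)(II))
  [1] KS(IK(SK)(II))
  [2] S

Term B:
  start: K(I(S(IK)(KK(KI))))
  [1] K(S(IK)(KK(KI)))
  [2] K(SK(KK(KI)))
  [3] K(SKK)

Answer: DIFFERENT — A ⇓ S, B ⇓ K(SKK)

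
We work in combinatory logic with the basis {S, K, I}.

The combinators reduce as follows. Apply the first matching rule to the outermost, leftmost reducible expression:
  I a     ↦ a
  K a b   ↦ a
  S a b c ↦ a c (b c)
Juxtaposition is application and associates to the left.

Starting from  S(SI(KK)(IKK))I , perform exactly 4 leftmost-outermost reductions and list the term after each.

Answer: after 4 steps: SKI

Reduction:
  start: S(SI(KK)(IKK))I
  [1] S(I(IKK)(KK(IKK)))I
  [2] S(IKK(KK(IKK)))I
  [3] S(KK(KK(IKK)))I
  [4] SKI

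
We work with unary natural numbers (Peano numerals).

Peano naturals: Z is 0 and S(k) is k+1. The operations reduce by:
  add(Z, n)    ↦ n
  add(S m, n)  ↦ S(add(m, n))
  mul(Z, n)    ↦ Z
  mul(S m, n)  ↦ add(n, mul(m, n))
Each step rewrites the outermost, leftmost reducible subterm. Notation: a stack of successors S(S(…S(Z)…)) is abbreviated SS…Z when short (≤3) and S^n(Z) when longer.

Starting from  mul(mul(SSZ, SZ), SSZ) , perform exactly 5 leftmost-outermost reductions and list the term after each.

  start: mul(mul(SSZ, SZ), SSZ)
  [1] mul(add(SZ, mul(SZ, SZ)), SSZ)
  [2] mul(S(add(Z, mul(SZ, SZ))), SSZ)
  [3] add(SSZ, mul(add(Z, mul(SZ, SZ)), SSZ))
  [4] S(add(SZ, mul(add(Z, mul(SZ, SZ)), SSZ)))
  [5] S(S(add(Z, mul(add(Z, mul(SZ, SZ)), SSZ))))

Answer: after 5 steps: S(S(add(Z, mul(add(Z, mul(SZ, SZ)), SSZ))))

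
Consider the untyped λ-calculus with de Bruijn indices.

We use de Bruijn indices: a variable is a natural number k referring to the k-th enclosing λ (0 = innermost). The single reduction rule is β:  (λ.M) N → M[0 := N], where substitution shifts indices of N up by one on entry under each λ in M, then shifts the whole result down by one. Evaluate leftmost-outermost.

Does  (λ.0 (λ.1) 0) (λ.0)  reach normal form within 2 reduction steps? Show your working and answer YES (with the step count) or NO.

Answer: NO — after 2 steps the term is (λ.λ.0) (λ.0), not yet normal

Derivation:
  start: (λ.0 (λ.1) 0) (λ.0)
  step 1: (λ.0) (λ.λ.0) (λ.0)
  step 2: (λ.λ.0) (λ.0)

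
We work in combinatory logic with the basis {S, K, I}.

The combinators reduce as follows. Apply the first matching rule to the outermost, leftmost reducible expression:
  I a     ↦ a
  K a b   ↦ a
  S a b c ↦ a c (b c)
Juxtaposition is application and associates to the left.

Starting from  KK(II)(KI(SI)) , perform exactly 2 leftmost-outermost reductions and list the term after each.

  start: KK(II)(KI(SI))
  →1  K(KI(SI))
  →2  KI

Answer: after 2 steps: KI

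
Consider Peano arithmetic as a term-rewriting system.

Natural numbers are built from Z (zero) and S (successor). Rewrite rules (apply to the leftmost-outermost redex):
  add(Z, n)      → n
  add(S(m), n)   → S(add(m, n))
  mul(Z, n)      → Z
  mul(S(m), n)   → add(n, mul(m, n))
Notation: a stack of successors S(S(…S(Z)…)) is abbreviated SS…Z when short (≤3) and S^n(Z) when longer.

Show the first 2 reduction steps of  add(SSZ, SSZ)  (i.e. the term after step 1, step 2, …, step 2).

  start: add(SSZ, SSZ)
  →1  S(add(SZ, SSZ))
  →2  S(S(add(Z, SSZ)))

Answer: after 2 steps: S(S(add(Z, SSZ)))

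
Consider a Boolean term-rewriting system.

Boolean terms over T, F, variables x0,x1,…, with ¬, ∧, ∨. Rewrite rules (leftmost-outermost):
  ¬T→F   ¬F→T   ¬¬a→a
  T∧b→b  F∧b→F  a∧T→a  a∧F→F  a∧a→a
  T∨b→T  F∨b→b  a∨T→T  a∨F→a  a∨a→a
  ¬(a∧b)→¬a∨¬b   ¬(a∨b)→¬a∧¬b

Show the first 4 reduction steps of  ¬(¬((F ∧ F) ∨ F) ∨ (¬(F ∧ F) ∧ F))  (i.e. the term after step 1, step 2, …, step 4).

Answer: after 4 steps: F ∧ ¬(¬(F ∧ F) ∧ F)

Reduction:
  start: ¬(¬((F ∧ F) ∨ F) ∨ (¬(F ∧ F) ∧ F))
  [1] ¬¬((F ∧ F) ∨ F) ∧ ¬(¬(F ∧ F) ∧ F)
  [2] ((F ∧ F) ∨ F) ∧ ¬(¬(F ∧ F) ∧ F)
  [3] (F ∧ F) ∧ ¬(¬(F ∧ F) ∧ F)
  [4] F ∧ ¬(¬(F ∧ F) ∧ F)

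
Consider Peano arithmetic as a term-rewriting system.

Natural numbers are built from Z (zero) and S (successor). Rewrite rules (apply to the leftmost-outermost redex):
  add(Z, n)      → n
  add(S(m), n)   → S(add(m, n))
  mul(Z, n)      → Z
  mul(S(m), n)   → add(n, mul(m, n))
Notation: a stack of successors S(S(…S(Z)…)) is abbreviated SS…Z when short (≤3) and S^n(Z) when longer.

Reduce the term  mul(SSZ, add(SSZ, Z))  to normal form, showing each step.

Answer: normal form = S^4(Z)  (in 15 steps)

Working:
  start: mul(SSZ, add(SSZ, Z))
  →1  add(add(SSZ, Z), mul(SZ, add(SSZ, Z)))
  →2  add(S(add(SZ, Z)), mul(SZ, add(SSZ, Z)))
  →3  S(add(add(SZ, Z), mul(SZ, add(SSZ, Z))))
  →4  S(add(S(add(Z, Z)), mul(SZ, add(SSZ, Z))))
  →5  S(S(add(add(Z, Z), mul(SZ, add(SSZ, Z)))))
  →6  S(S(add(Z, mul(SZ, add(SSZ, Z)))))
  →7  S(S(mul(SZ, add(SSZ, Z))))
  →8  S(S(add(add(SSZ, Z), mul(Z, add(SSZ, Z)))))
  →9  S(S(add(S(add(SZ, Z)), mul(Z, add(SSZ, Z)))))
  →10  S(S(S(add(add(SZ, Z), mul(Z, add(SSZ, Z))))))
  →11  S(S(S(add(S(add(Z, Z)), mul(Z, add(SSZ, Z))))))
  →12  S(S(S(S(add(add(Z, Z), mul(Z, add(SSZ, Z)))))))
  →13  S(S(S(S(add(Z, mul(Z, add(SSZ, Z)))))))
  →14  S(S(S(S(mul(Z, add(SSZ, Z))))))
  →15  S^4(Z)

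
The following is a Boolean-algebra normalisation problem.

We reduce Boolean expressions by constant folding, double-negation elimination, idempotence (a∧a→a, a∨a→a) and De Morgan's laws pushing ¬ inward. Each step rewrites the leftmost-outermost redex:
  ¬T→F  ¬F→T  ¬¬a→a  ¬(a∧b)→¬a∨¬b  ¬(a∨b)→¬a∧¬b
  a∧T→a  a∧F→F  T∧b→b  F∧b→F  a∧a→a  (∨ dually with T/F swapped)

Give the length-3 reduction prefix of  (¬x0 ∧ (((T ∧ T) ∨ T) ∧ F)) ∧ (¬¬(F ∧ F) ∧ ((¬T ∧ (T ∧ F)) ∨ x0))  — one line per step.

Answer: after 3 steps: F

Derivation:
  start: (¬x0 ∧ (((T ∧ T) ∨ T) ∧ F)) ∧ (¬¬(F ∧ F) ∧ ((¬T ∧ (T ∧ F)) ∨ x0))
  step 1: (¬x0 ∧ F) ∧ (¬¬(F ∧ F) ∧ ((¬T ∧ (T ∧ F)) ∨ x0))
  step 2: F ∧ (¬¬(F ∧ F) ∧ ((¬T ∧ (T ∧ F)) ∨ x0))
  step 3: F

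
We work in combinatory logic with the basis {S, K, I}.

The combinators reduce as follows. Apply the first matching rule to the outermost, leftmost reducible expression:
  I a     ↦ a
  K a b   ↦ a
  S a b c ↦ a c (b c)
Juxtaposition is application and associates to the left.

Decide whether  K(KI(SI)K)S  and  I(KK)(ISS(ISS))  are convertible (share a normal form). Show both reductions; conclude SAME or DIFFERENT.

Term A:
  start: K(KI(SI)K)S
  [1] KI(SI)K
  [2] IK
  [3] K

Term B:
  start: I(KK)(ISS(ISS))
  [1] KK(ISS(ISS))
  [2] K

Answer: SAME — A ⇓ K, B ⇓ K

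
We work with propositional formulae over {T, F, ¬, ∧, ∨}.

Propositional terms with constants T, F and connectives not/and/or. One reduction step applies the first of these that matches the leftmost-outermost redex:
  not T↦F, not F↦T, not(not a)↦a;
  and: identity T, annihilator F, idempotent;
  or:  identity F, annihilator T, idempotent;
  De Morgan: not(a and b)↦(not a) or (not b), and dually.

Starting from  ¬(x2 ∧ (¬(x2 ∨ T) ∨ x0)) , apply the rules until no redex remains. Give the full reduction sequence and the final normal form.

  start: ¬(x2 ∧ (¬(x2 ∨ T) ∨ x0))
  →1  ¬x2 ∨ ¬(¬(x2 ∨ T) ∨ x0)
  →2  ¬x2 ∨ (¬¬(x2 ∨ T) ∧ ¬x0)
  →3  ¬x2 ∨ ((x2 ∨ T) ∧ ¬x0)
  →4  ¬x2 ∨ (T ∧ ¬x0)
  →5  ¬x2 ∨ ¬x0

Answer: normal form = ¬x2 ∨ ¬x0  (in 5 steps)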